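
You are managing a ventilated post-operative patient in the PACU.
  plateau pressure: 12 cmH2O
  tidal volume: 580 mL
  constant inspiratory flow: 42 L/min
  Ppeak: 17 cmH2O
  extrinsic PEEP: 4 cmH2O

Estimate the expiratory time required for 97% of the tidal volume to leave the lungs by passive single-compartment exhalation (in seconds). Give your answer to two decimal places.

1.82

Flow: 42 L/min ÷ 60 = 0.7 L/s.
R = (PIP − Pplat)/V̇ = (17 − 12) / 0.7 = 5.0/0.7 = 7.143 cmH2O·s/L.
C = Vt/(Pplat − PEEP) = 580.0 / (12 − 4) = 580.0/8.0 = 72.5 mL/cmH2O.
τ = R × C = 7.143 × 0.0725 L/cmH2O = 0.5179 s.
t = −τ·ln(1 − 0.97) = −0.5179·ln(0.03) = 1.816 s.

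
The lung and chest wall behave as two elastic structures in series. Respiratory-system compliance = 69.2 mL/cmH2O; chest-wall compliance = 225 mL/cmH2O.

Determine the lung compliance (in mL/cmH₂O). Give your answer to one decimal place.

99.9

1/CL = 1/Crs − 1/Ccw.
1/CL = 1/69.2 − 1/225 = 0.01001.
CL = 99.9 mL/cmH2O.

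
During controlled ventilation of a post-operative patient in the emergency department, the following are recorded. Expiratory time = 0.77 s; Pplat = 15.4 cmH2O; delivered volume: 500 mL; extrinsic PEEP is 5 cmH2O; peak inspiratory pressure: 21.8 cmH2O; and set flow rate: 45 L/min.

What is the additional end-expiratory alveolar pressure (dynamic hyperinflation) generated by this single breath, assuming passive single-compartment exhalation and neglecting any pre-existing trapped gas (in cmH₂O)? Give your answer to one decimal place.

1.6

Flow: 45 L/min ÷ 60 = 0.75 L/s.
R = (PIP − Pplat)/V̇ = (21.8 − 15.4) / 0.75 = 6.4/0.75 = 8.533 cmH2O·s/L.
C = Vt/(Pplat − PEEP) = 500.0 / (15.4 − 5) = 500.0/10.4 = 48.077 mL/cmH2O.
τ = R × C = 8.533 × 0.04808 L/cmH2O = 0.4103 s.
Fraction remaining = e^(−Te/τ) = e^(−0.77/0.4103) = 0.1531; trapped volume = 500.0 × 0.1531 = 76.55 mL.
Additional alveolar pressure from trapping ≈ V_trapped / C = 76.55 / 48.077 = 1.592 cmH2O.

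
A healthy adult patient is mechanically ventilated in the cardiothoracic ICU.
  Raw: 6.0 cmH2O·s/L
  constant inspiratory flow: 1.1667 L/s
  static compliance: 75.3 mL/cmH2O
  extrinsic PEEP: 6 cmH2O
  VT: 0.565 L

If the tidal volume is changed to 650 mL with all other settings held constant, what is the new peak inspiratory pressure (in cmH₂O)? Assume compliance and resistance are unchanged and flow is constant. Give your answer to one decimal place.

PIP = Vt/C + R·V̇ + PEEP (constant-flow equation of motion).
Only the elastic term changes: ΔPIP = ΔVt / C = (650 − 565) / 75.3 = 1.129 cmH2O.
Original PIP = 565/75.3 + 6.0×1.1667 + 6 = 20.504 cmH2O; new PIP = 20.504 + (1.129) = 21.633 cmH2O.

21.6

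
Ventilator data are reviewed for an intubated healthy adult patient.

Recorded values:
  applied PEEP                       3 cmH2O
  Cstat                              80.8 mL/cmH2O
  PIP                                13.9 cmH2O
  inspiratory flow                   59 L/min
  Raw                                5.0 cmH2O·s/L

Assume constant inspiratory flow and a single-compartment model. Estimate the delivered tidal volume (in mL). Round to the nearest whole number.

Flow: 59 L/min ÷ 60 = 0.9833 L/s.
Equation of motion (constant flow): PIP = Vt/C + R·V̇ + PEEP.
Vt/C = PIP − R·V̇ − PEEP = 13.9 − 4.917 − 3 = 5.983 cmH2O.
Vt = C × 5.983 = 80.8 × 5.983 = 483.43 mL.

483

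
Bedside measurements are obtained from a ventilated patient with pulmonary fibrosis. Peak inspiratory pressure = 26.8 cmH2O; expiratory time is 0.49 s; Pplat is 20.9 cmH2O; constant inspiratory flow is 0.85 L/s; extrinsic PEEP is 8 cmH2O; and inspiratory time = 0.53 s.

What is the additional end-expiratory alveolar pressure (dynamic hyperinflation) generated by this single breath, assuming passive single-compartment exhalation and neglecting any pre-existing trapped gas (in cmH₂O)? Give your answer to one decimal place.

1.7

Vt = flow × Ti = 0.85 L/s × 0.53 s × 1000 mL/L = 450.5 mL.
R = (PIP − Pplat)/V̇ = (26.8 − 20.9) / 0.85 = 5.9/0.85 = 6.941 cmH2O·s/L.
C = Vt/(Pplat − PEEP) = 450.5 / (20.9 − 8) = 450.5/12.9 = 34.922 mL/cmH2O.
τ = R × C = 6.941 × 0.03492 L/cmH2O = 0.2424 s.
Fraction remaining = e^(−Te/τ) = e^(−0.49/0.2424) = 0.1325; trapped volume = 450.5 × 0.1325 = 59.691 mL.
Additional alveolar pressure from trapping ≈ V_trapped / C = 59.691 / 34.922 = 1.709 cmH2O.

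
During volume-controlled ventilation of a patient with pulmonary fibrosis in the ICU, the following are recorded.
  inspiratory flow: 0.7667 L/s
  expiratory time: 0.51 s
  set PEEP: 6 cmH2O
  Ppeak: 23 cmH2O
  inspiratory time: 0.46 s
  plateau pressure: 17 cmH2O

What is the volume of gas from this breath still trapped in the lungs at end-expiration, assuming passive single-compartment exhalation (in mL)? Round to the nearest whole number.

Vt = flow × Ti = 0.7667 L/s × 0.46 s × 1000 mL/L = 352.68 mL.
R = (PIP − Pplat)/V̇ = (23 − 17) / 0.7667 = 6.0/0.7667 = 7.826 cmH2O·s/L.
C = Vt/(Pplat − PEEP) = 352.68 / (17 − 6) = 352.68/11.0 = 32.062 mL/cmH2O.
τ = R × C = 7.826 × 0.03206 L/cmH2O = 0.2509 s.
Fraction remaining = e^(−Te/τ) = e^(−0.51/0.2509) = 0.131.
Trapped volume = 352.68 × 0.131 = 46.201 mL.

46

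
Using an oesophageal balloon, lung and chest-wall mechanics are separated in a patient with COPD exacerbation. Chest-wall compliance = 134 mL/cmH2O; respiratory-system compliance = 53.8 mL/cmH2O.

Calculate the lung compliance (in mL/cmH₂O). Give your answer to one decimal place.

89.9

1/CL = 1/Crs − 1/Ccw.
1/CL = 1/53.8 − 1/134 = 0.01112.
CL = 89.928 mL/cmH2O.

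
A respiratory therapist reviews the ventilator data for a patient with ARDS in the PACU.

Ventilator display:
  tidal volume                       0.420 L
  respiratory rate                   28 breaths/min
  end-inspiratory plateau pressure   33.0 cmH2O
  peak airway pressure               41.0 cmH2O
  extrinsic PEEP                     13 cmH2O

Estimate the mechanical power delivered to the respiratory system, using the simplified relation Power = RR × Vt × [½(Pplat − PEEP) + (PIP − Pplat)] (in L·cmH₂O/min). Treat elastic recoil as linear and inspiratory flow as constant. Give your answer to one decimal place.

Per-breath work = Vt × [½(Pplat−PEEP) + (PIP−Pplat)] = 0.420 × [0.5×20.0 + 8.0] = 0.420 × 18.0 = 7.56 L·cmH2O.
Power = 28 × 7.56 = 211.68 L·cmH2O/min.

211.7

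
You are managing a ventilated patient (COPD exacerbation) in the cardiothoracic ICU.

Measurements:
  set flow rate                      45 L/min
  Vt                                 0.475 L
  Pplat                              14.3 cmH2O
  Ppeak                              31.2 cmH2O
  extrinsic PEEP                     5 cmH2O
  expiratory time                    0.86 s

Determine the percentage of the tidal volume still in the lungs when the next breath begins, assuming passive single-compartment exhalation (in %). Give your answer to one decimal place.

47.4

Flow: 45 L/min ÷ 60 = 0.75 L/s.
R = (PIP − Pplat)/V̇ = (31.2 − 14.3) / 0.75 = 16.9/0.75 = 22.533 cmH2O·s/L.
C = Vt/(Pplat − PEEP) = 475.0 / (14.3 − 5) = 475.0/9.3 = 51.075 mL/cmH2O.
τ = R × C = 22.533 × 0.05108 L/cmH2O = 1.151 s.
Fraction remaining at end-expiration = e^(−Te/τ) = e^(−0.86/1.151) = 0.4737 → 47.37%.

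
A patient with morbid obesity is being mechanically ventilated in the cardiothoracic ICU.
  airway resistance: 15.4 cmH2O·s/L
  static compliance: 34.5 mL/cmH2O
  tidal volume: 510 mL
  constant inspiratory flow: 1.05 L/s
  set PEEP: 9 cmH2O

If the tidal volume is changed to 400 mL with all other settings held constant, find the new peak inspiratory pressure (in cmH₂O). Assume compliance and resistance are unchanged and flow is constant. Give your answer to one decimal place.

36.8

PIP = Vt/C + R·V̇ + PEEP (constant-flow equation of motion).
Only the elastic term changes: ΔPIP = ΔVt / C = (400 − 510) / 34.5 = -3.188 cmH2O.
Original PIP = 510/34.5 + 15.4×1.05 + 9 = 39.953 cmH2O; new PIP = 39.953 + (-3.188) = 36.765 cmH2O.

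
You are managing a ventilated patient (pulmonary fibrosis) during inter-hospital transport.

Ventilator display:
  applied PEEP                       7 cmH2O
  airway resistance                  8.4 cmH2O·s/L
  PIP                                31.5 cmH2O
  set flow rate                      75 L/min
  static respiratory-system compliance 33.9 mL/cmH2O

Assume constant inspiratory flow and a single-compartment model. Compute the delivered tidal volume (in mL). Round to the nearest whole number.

Flow: 75 L/min ÷ 60 = 1.25 L/s.
Equation of motion (constant flow): PIP = Vt/C + R·V̇ + PEEP.
Vt/C = PIP − R·V̇ − PEEP = 31.5 − 10.5 − 7 = 14.0 cmH2O.
Vt = C × 14.0 = 33.9 × 14.0 = 474.6 mL.

475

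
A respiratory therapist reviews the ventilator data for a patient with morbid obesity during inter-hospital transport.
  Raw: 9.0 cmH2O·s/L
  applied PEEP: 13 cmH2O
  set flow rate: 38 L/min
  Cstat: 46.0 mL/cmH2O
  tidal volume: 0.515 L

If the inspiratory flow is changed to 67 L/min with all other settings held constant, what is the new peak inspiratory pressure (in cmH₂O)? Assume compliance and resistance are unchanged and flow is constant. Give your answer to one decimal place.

Flow: 38 L/min ÷ 60 = 0.6333 L/s.
New flow: 67 L/min ÷ 60 = 1.1167 L/s.
PIP = Vt/C + R·V̇ + PEEP (constant-flow equation of motion).
Only the resistive term changes: ΔPIP = R × ΔV̇ = 9.0 × (1.1167 − 0.6333) = 9.0 × 0.4834 = 4.351 cmH2O.
Original PIP = 515/46.0 + 9.0×0.6333 + 13 = 29.895 cmH2O; new PIP = 29.895 + (4.351) = 34.246 cmH2O.

34.2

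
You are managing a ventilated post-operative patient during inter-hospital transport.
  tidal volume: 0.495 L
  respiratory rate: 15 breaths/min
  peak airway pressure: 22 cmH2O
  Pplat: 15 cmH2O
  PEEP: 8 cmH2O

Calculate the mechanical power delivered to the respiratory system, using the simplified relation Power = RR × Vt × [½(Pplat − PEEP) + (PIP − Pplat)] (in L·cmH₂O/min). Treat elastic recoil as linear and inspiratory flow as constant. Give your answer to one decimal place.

Per-breath work = Vt × [½(Pplat−PEEP) + (PIP−Pplat)] = 0.495 × [0.5×7.0 + 7.0] = 0.495 × 10.5 = 5.198 L·cmH2O.
Power = 15 × 5.198 = 77.97 L·cmH2O/min.

78.0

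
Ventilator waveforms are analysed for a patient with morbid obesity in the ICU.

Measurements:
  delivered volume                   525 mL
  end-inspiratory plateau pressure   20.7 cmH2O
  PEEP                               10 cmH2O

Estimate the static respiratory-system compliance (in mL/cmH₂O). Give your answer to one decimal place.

Cstat = Vt / (Pplat − PEEP) = 525 / (20.7 − 10) = 525 / 10.7 = 49.065 mL/cmH2O.

49.1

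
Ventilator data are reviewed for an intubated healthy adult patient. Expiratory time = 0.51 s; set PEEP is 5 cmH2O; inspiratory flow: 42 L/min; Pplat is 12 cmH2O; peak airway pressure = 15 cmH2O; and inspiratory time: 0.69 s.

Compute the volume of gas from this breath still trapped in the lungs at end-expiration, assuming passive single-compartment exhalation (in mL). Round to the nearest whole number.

Flow: 42 L/min ÷ 60 = 0.7 L/s.
Vt = flow × Ti = 0.7 L/s × 0.69 s × 1000 mL/L = 483.0 mL.
R = (PIP − Pplat)/V̇ = (15 − 12) / 0.7 = 3.0/0.7 = 4.286 cmH2O·s/L.
C = Vt/(Pplat − PEEP) = 483.0 / (12 − 5) = 483.0/7.0 = 69.0 mL/cmH2O.
τ = R × C = 4.286 × 0.069 L/cmH2O = 0.2957 s.
Fraction remaining = e^(−Te/τ) = e^(−0.51/0.2957) = 0.1782.
Trapped volume = 483.0 × 0.1782 = 86.071 mL.

86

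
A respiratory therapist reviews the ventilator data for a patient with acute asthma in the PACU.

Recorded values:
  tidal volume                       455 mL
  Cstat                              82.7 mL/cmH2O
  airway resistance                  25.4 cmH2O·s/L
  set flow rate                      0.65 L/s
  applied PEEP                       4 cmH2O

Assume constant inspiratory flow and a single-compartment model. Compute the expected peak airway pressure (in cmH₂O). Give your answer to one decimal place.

Equation of motion (constant flow): PIP = Vt/C + R·V̇ + PEEP.
PIP = 455/82.7 + 25.4×0.65 + 4 = 5.502 + 16.51 + 4 = 26.012 cmH2O.

26.0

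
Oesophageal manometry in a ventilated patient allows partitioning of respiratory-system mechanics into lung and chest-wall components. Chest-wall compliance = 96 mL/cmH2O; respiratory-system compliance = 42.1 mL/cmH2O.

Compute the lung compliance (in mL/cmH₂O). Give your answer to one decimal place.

1/CL = 1/Crs − 1/Ccw.
1/CL = 1/42.1 − 1/96 = 0.01334.
CL = 74.963 mL/cmH2O.

75.0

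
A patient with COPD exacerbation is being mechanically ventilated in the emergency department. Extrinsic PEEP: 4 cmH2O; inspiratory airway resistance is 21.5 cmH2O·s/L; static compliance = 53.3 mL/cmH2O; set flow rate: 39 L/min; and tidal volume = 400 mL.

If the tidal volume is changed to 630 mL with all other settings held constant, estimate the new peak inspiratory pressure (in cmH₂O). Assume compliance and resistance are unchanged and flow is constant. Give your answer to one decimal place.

Flow: 39 L/min ÷ 60 = 0.65 L/s.
PIP = Vt/C + R·V̇ + PEEP (constant-flow equation of motion).
Only the elastic term changes: ΔPIP = ΔVt / C = (630 − 400) / 53.3 = 4.315 cmH2O.
Original PIP = 400/53.3 + 21.5×0.65 + 4 = 25.48 cmH2O; new PIP = 25.48 + (4.315) = 29.795 cmH2O.

29.8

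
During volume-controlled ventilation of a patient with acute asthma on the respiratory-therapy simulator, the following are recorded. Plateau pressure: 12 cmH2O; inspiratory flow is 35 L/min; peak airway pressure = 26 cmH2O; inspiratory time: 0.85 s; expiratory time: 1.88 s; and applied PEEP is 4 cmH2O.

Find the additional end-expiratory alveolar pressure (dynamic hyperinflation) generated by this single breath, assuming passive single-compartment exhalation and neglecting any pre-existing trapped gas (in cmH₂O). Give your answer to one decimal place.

Flow: 35 L/min ÷ 60 = 0.5833 L/s.
Vt = flow × Ti = 0.5833 L/s × 0.85 s × 1000 mL/L = 495.81 mL.
R = (PIP − Pplat)/V̇ = (26 − 12) / 0.5833 = 14.0/0.5833 = 24.001 cmH2O·s/L.
C = Vt/(Pplat − PEEP) = 495.81 / (12 − 4) = 495.81/8.0 = 61.976 mL/cmH2O.
τ = R × C = 24.001 × 0.06198 L/cmH2O = 1.488 s.
Fraction remaining = e^(−Te/τ) = e^(−1.88/1.488) = 0.2827; trapped volume = 495.81 × 0.2827 = 140.17 mL.
Additional alveolar pressure from trapping ≈ V_trapped / C = 140.17 / 61.976 = 2.262 cmH2O.

2.3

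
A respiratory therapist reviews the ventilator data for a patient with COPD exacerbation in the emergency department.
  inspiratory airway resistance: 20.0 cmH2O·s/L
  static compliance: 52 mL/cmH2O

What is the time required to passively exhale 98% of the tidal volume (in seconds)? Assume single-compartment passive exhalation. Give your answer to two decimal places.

τ = R × C = 20.0 × 52 mL/cmH2O = 20.0 × 0.052 L/cmH2O = 1.04 s.
Exhaled fraction f = 1 − e^(−t/τ) → t = −τ·ln(1 − f) = −1.04·ln(0.02) = 4.069 s.

4.07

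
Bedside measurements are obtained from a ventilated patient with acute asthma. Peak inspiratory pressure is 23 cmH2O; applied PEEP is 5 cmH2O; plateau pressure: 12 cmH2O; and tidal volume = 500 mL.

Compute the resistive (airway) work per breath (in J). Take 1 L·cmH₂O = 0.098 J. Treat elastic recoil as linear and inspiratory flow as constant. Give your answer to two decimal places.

0.54

With constant inspiratory flow the resistive pressure is constant at PIP − Pplat = 23 − 12 = 11.0 cmH2O, so resistive work = 11.0 × 0.500 = 5.5 L·cmH2O.
× 0.098 J/(L·cmH2O) → 0.539 J.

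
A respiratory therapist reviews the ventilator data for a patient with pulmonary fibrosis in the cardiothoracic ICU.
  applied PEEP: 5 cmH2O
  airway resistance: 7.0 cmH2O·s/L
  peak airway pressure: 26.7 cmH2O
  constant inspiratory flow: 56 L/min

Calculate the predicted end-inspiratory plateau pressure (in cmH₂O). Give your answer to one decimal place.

20.2

Flow: 56 L/min ÷ 60 = 0.9333 L/s.
Pplat = PIP − Raw × flow = 26.7 − 7.0 × 0.9333 = 26.7 − 6.533 = 20.167 cmH2O.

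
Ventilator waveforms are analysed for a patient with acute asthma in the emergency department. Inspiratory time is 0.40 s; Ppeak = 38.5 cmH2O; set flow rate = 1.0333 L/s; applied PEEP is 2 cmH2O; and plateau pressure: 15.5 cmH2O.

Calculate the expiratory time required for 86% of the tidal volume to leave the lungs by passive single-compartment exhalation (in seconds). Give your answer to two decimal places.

Vt = flow × Ti = 1.0333 L/s × 0.40 s × 1000 mL/L = 413.32 mL.
R = (PIP − Pplat)/V̇ = (38.5 − 15.5) / 1.0333 = 23.0/1.0333 = 22.259 cmH2O·s/L.
C = Vt/(Pplat − PEEP) = 413.32 / (15.5 − 2) = 413.32/13.5 = 30.616 mL/cmH2O.
τ = R × C = 22.259 × 0.03062 L/cmH2O = 0.6816 s.
t = −τ·ln(1 − 0.86) = −0.6816·ln(0.14) = 1.34 s.

1.34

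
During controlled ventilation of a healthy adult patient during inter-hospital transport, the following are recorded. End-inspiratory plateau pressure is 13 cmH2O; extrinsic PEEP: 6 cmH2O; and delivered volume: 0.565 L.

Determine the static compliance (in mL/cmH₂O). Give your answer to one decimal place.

Cstat = Vt / (Pplat − PEEP) = 565 / (13 − 6) = 565 / 7.0 = 80.714 mL/cmH2O.

80.7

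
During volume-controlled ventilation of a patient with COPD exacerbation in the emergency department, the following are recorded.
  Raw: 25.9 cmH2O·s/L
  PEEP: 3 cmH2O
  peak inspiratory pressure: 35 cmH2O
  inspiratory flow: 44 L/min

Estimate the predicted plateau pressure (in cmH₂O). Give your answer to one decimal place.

Flow: 44 L/min ÷ 60 = 0.7333 L/s.
Pplat = PIP − Raw × flow = 35 − 25.9 × 0.7333 = 35 − 18.992 = 16.008 cmH2O.

16.0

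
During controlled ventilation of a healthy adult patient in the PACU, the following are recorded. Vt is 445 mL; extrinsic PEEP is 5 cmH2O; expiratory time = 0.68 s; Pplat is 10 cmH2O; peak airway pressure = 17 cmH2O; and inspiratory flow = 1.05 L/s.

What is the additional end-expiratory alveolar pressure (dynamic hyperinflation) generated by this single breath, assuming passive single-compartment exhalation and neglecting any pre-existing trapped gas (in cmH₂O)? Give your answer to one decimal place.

1.6

R = (PIP − Pplat)/V̇ = (17 − 10) / 1.05 = 7.0/1.05 = 6.667 cmH2O·s/L.
C = Vt/(Pplat − PEEP) = 445.0 / (10 − 5) = 445.0/5.0 = 89.0 mL/cmH2O.
τ = R × C = 6.667 × 0.089 L/cmH2O = 0.5934 s.
Fraction remaining = e^(−Te/τ) = e^(−0.68/0.5934) = 0.3179; trapped volume = 445.0 × 0.3179 = 141.47 mL.
Additional alveolar pressure from trapping ≈ V_trapped / C = 141.47 / 89.0 = 1.59 cmH2O.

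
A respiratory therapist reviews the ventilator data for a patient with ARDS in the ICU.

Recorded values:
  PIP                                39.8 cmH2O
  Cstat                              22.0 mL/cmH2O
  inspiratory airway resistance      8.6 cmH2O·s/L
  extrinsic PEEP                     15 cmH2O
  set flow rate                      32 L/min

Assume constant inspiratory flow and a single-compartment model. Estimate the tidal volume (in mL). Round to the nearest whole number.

Flow: 32 L/min ÷ 60 = 0.5333 L/s.
Equation of motion (constant flow): PIP = Vt/C + R·V̇ + PEEP.
Vt/C = PIP − R·V̇ − PEEP = 39.8 − 4.586 − 15 = 20.214 cmH2O.
Vt = C × 20.214 = 22.0 × 20.214 = 444.71 mL.

445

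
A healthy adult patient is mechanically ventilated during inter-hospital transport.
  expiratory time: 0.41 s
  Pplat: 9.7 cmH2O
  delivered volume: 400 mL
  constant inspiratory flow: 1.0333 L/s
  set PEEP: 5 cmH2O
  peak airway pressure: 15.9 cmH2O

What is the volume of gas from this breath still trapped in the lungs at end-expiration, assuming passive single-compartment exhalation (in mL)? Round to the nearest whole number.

179

R = (PIP − Pplat)/V̇ = (15.9 − 9.7) / 1.0333 = 6.2/1.0333 = 6.0 cmH2O·s/L.
C = Vt/(Pplat − PEEP) = 400.0 / (9.7 − 5) = 400.0/4.7 = 85.106 mL/cmH2O.
τ = R × C = 6.0 × 0.08511 L/cmH2O = 0.5107 s.
Fraction remaining = e^(−Te/τ) = e^(−0.41/0.5107) = 0.4481.
Trapped volume = 400.0 × 0.4481 = 179.24 mL.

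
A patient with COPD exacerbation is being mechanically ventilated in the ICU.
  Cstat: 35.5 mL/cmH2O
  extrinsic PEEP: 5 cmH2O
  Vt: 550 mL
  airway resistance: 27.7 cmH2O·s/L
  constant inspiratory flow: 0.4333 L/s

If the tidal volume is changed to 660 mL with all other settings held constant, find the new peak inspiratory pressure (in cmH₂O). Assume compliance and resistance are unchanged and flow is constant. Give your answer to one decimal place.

35.6

PIP = Vt/C + R·V̇ + PEEP (constant-flow equation of motion).
Only the elastic term changes: ΔPIP = ΔVt / C = (660 − 550) / 35.5 = 3.099 cmH2O.
Original PIP = 550/35.5 + 27.7×0.4333 + 5 = 32.495 cmH2O; new PIP = 32.495 + (3.099) = 35.594 cmH2O.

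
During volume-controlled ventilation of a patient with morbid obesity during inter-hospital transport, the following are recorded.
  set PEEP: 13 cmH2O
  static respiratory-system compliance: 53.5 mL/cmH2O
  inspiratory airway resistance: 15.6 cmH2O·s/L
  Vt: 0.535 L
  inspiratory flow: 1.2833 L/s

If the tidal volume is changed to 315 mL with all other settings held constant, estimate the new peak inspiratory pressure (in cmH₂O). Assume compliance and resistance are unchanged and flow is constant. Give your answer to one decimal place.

PIP = Vt/C + R·V̇ + PEEP (constant-flow equation of motion).
Only the elastic term changes: ΔPIP = ΔVt / C = (315 − 535) / 53.5 = -4.112 cmH2O.
Original PIP = 535/53.5 + 15.6×1.2833 + 13 = 43.019 cmH2O; new PIP = 43.019 + (-4.112) = 38.907 cmH2O.

38.9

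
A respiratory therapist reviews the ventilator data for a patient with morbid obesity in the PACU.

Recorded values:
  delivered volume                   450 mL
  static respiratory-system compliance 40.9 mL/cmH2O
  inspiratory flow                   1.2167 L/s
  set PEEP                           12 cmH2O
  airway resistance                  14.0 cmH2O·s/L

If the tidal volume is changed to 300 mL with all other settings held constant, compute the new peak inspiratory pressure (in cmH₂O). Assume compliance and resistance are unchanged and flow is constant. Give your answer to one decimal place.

PIP = Vt/C + R·V̇ + PEEP (constant-flow equation of motion).
Only the elastic term changes: ΔPIP = ΔVt / C = (300 − 450) / 40.9 = -3.667 cmH2O.
Original PIP = 450/40.9 + 14.0×1.2167 + 12 = 40.036 cmH2O; new PIP = 40.036 + (-3.667) = 36.369 cmH2O.

36.4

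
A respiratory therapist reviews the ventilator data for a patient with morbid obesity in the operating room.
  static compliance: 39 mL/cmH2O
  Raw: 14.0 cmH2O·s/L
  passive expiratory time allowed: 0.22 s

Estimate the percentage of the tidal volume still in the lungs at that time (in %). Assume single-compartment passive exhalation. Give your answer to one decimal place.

τ = R × C = 14.0 × 39 mL/cmH2O = 14.0 × 0.039 L/cmH2O = 0.546 s.
Passive exhalation: V(t)/V₀ = e^(−t/τ) = e^(−0.22/0.546) = 0.6684.
Fraction remaining = 0.6684 → 66.84%.

66.8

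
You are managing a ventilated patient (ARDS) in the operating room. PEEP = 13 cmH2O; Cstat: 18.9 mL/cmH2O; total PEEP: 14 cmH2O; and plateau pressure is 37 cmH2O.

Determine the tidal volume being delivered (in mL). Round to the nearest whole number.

End-expiratory occlusion gives total PEEP = 14 cmH2O (intrinsic PEEP = 14 − 13 = 1). Use total PEEP for the elastic gradient.
Vt = Cstat × (Pplat − PEEPtotal) = 18.9 × (37 − 14) = 18.9 × 23.0 = 434.7 mL.

435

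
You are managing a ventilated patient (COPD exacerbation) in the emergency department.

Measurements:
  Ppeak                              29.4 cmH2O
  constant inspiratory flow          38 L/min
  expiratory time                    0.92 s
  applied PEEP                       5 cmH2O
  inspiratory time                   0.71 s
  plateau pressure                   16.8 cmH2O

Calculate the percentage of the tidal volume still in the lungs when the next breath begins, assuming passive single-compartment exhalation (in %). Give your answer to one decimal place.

Flow: 38 L/min ÷ 60 = 0.6333 L/s.
Vt = flow × Ti = 0.6333 L/s × 0.71 s × 1000 mL/L = 449.64 mL.
R = (PIP − Pplat)/V̇ = (29.4 − 16.8) / 0.6333 = 12.6/0.6333 = 19.896 cmH2O·s/L.
C = Vt/(Pplat − PEEP) = 449.64 / (16.8 − 5) = 449.64/11.8 = 38.105 mL/cmH2O.
τ = R × C = 19.896 × 0.03811 L/cmH2O = 0.7582 s.
Fraction remaining at end-expiration = e^(−Te/τ) = e^(−0.92/0.7582) = 0.2972 → 29.72%.

29.7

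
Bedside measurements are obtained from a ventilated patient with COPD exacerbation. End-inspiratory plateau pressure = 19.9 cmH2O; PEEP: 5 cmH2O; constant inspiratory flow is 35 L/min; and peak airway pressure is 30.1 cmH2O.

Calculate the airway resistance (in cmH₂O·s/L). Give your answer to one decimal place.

Flow: 35 L/min ÷ 60 = 0.5833 L/s.
Raw = (PIP − Pplat) / flow = (30.1 − 19.9) / 0.5833 = 10.2 / 0.5833 = 17.487 cmH2O·s/L.

17.5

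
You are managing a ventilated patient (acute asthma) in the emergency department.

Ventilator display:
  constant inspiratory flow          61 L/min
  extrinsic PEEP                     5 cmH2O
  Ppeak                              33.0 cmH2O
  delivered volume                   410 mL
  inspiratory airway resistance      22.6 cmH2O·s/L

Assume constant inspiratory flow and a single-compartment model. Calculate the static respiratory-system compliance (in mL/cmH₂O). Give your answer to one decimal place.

81.6

Flow: 61 L/min ÷ 60 = 1.0167 L/s.
Equation of motion (constant flow): PIP = Vt/C + R·V̇ + PEEP.
Vt/C = PIP − R·V̇ − PEEP = 33.0 − 22.6×1.0167 − 5 = 33.0 − 22.977 − 5 = 5.023 cmH2O.
C = Vt / 5.023 = 410 / 5.023 = 81.625 mL/cmH2O.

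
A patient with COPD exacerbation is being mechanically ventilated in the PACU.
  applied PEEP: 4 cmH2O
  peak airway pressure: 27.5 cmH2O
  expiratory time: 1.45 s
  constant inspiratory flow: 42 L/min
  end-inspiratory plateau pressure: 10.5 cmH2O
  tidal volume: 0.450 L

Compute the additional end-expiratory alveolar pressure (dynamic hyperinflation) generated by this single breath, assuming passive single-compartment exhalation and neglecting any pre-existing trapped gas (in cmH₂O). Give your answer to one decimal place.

Flow: 42 L/min ÷ 60 = 0.7 L/s.
R = (PIP − Pplat)/V̇ = (27.5 − 10.5) / 0.7 = 17.0/0.7 = 24.286 cmH2O·s/L.
C = Vt/(Pplat − PEEP) = 450.0 / (10.5 − 4) = 450.0/6.5 = 69.231 mL/cmH2O.
τ = R × C = 24.286 × 0.06923 L/cmH2O = 1.681 s.
Fraction remaining = e^(−Te/τ) = e^(−1.45/1.681) = 0.4221; trapped volume = 450.0 × 0.4221 = 189.95 mL.
Additional alveolar pressure from trapping ≈ V_trapped / C = 189.95 / 69.231 = 2.744 cmH2O.

2.7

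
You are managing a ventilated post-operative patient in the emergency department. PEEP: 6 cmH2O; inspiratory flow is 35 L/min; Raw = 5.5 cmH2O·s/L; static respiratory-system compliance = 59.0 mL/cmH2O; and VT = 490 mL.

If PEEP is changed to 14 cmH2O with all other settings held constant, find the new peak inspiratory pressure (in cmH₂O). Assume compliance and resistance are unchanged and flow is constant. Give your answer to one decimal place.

25.5

Flow: 35 L/min ÷ 60 = 0.5833 L/s.
PIP = Vt/C + R·V̇ + PEEP (constant-flow equation of motion).
Only the baseline term changes: ΔPIP = ΔPEEP = 14 − 6 = 8.0 cmH2O.
Original PIP = 490/59.0 + 5.5×0.5833 + 6 = 17.513 cmH2O; new PIP = 17.513 + (8.0) = 25.513 cmH2O.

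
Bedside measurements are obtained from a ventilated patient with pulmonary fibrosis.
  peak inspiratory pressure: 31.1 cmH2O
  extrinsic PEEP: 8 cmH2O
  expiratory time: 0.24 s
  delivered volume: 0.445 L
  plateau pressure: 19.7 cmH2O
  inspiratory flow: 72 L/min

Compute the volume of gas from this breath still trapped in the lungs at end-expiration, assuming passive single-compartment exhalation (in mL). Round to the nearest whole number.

229

Flow: 72 L/min ÷ 60 = 1.2 L/s.
R = (PIP − Pplat)/V̇ = (31.1 − 19.7) / 1.2 = 11.4/1.2 = 9.5 cmH2O·s/L.
C = Vt/(Pplat − PEEP) = 445.0 / (19.7 − 8) = 445.0/11.7 = 38.034 mL/cmH2O.
τ = R × C = 9.5 × 0.03803 L/cmH2O = 0.3613 s.
Fraction remaining = e^(−Te/τ) = e^(−0.24/0.3613) = 0.5147.
Trapped volume = 445.0 × 0.5147 = 229.04 mL.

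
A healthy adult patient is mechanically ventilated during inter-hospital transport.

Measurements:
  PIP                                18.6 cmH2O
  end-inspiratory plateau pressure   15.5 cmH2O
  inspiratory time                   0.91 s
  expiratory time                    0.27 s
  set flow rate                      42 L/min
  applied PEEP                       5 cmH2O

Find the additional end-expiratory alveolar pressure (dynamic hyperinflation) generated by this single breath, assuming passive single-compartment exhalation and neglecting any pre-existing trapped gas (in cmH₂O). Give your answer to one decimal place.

Flow: 42 L/min ÷ 60 = 0.7 L/s.
Vt = flow × Ti = 0.7 L/s × 0.91 s × 1000 mL/L = 637.0 mL.
R = (PIP − Pplat)/V̇ = (18.6 − 15.5) / 0.7 = 3.1/0.7 = 4.429 cmH2O·s/L.
C = Vt/(Pplat − PEEP) = 637.0 / (15.5 − 5) = 637.0/10.5 = 60.667 mL/cmH2O.
τ = R × C = 4.429 × 0.06067 L/cmH2O = 0.2687 s.
Fraction remaining = e^(−Te/τ) = e^(−0.27/0.2687) = 0.3661; trapped volume = 637.0 × 0.3661 = 233.21 mL.
Additional alveolar pressure from trapping ≈ V_trapped / C = 233.21 / 60.667 = 3.844 cmH2O.

3.8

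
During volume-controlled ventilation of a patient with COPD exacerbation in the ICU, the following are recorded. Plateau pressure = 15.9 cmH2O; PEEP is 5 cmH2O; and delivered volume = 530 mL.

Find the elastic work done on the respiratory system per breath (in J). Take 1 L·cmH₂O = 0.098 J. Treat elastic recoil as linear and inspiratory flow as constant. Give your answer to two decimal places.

0.28

Elastic work ≈ ½ × (Pplat − PEEP) × Vt = 0.5 × (15.9 − 5) × 0.530 L = 0.5 × 10.9 × 0.530 = 2.889 L·cmH2O.
× 0.098 J/(L·cmH2O) → 0.2831 J.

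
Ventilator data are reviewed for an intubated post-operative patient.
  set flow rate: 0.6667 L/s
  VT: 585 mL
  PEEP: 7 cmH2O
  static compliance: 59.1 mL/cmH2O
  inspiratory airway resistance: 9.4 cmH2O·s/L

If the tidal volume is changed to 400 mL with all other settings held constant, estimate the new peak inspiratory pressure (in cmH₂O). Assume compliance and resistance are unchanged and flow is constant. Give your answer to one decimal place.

PIP = Vt/C + R·V̇ + PEEP (constant-flow equation of motion).
Only the elastic term changes: ΔPIP = ΔVt / C = (400 − 585) / 59.1 = -3.13 cmH2O.
Original PIP = 585/59.1 + 9.4×0.6667 + 7 = 23.165 cmH2O; new PIP = 23.165 + (-3.13) = 20.035 cmH2O.

20.0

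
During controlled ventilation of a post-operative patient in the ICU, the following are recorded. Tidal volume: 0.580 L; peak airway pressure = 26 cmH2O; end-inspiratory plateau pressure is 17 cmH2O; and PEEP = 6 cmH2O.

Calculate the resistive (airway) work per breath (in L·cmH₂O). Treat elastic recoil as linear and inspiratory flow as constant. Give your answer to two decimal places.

With constant inspiratory flow the resistive pressure is constant at PIP − Pplat = 26 − 17 = 9.0 cmH2O, so resistive work = 9.0 × 0.580 = 5.22 L·cmH2O.

5.22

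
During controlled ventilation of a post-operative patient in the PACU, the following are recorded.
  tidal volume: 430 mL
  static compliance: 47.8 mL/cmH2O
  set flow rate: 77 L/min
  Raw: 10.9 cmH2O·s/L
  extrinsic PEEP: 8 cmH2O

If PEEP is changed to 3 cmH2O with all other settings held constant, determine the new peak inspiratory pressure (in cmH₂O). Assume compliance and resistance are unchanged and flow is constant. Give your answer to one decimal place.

26.0

Flow: 77 L/min ÷ 60 = 1.2833 L/s.
PIP = Vt/C + R·V̇ + PEEP (constant-flow equation of motion).
Only the baseline term changes: ΔPIP = ΔPEEP = 3 − 8 = -5.0 cmH2O.
Original PIP = 430/47.8 + 10.9×1.2833 + 8 = 30.984 cmH2O; new PIP = 30.984 + (-5.0) = 25.984 cmH2O.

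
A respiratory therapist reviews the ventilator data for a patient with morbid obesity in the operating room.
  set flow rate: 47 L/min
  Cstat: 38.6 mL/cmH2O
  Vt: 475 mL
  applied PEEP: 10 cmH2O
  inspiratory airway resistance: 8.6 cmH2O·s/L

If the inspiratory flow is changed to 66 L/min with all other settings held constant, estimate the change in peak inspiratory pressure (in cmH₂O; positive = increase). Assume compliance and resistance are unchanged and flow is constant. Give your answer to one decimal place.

2.7

Flow: 47 L/min ÷ 60 = 0.7833 L/s.
New flow: 66 L/min ÷ 60 = 1.1 L/s.
PIP = Vt/C + R·V̇ + PEEP (constant-flow equation of motion).
Only the resistive term changes: ΔPIP = R × ΔV̇ = 8.6 × (1.1 − 0.7833) = 8.6 × 0.3167 = 2.724 cmH2O.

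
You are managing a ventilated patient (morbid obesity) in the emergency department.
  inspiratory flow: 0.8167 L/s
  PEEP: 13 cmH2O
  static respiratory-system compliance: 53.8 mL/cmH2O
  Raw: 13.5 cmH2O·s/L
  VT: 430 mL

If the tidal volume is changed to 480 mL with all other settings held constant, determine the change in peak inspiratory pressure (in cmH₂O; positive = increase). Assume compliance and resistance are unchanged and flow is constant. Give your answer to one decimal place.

PIP = Vt/C + R·V̇ + PEEP (constant-flow equation of motion).
Only the elastic term changes: ΔPIP = ΔVt / C = (480 − 430) / 53.8 = 0.9294 cmH2O.

0.9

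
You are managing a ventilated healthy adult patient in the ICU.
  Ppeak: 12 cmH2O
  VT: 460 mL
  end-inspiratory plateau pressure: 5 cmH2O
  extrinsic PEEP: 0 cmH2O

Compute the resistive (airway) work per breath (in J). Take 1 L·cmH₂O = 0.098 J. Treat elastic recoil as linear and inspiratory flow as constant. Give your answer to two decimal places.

0.32

With constant inspiratory flow the resistive pressure is constant at PIP − Pplat = 12 − 5 = 7.0 cmH2O, so resistive work = 7.0 × 0.460 = 3.22 L·cmH2O.
× 0.098 J/(L·cmH2O) → 0.3156 J.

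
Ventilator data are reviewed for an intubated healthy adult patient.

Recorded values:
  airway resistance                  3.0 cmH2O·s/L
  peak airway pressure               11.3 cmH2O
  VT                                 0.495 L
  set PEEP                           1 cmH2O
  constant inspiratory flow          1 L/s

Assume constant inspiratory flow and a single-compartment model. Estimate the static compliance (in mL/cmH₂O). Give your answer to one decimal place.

Equation of motion (constant flow): PIP = Vt/C + R·V̇ + PEEP.
Vt/C = PIP − R·V̇ − PEEP = 11.3 − 3.0×1 − 1 = 11.3 − 3.0 − 1 = 7.3 cmH2O.
C = Vt / 7.3 = 495 / 7.3 = 67.808 mL/cmH2O.

67.8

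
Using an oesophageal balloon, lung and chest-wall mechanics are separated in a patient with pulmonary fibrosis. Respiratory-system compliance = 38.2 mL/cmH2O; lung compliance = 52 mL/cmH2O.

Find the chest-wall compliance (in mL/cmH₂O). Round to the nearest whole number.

1/Ccw = 1/Crs − 1/CL.
1/Ccw = 1/38.2 − 1/52 = 0.006947.
Ccw = 143.95 mL/cmH2O.

144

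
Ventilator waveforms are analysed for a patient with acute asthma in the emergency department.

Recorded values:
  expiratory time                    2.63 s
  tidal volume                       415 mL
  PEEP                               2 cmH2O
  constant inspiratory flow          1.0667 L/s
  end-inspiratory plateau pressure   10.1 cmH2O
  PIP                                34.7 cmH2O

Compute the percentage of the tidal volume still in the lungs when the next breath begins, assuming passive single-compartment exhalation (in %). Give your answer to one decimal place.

R = (PIP − Pplat)/V̇ = (34.7 − 10.1) / 1.0667 = 24.6/1.0667 = 23.062 cmH2O·s/L.
C = Vt/(Pplat − PEEP) = 415.0 / (10.1 − 2) = 415.0/8.1 = 51.235 mL/cmH2O.
τ = R × C = 23.062 × 0.05124 L/cmH2O = 1.182 s.
Fraction remaining at end-expiration = e^(−Te/τ) = e^(−2.63/1.182) = 0.1081 → 10.81%.

10.8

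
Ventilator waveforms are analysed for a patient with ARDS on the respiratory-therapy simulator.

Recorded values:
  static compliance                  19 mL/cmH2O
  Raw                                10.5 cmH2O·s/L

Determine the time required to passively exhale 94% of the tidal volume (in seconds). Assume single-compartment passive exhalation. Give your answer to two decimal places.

0.56

τ = R × C = 10.5 × 19 mL/cmH2O = 10.5 × 0.019 L/cmH2O = 0.1995 s.
Exhaled fraction f = 1 − e^(−t/τ) → t = −τ·ln(1 − f) = −0.1995·ln(0.06) = 0.5613 s.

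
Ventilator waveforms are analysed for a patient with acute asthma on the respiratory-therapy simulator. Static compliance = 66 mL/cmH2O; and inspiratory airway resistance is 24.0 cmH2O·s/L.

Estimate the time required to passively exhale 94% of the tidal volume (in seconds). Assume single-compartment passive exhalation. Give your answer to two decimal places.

4.46

τ = R × C = 24.0 × 66 mL/cmH2O = 24.0 × 0.066 L/cmH2O = 1.584 s.
Exhaled fraction f = 1 − e^(−t/τ) → t = −τ·ln(1 − f) = −1.584·ln(0.06) = 4.456 s.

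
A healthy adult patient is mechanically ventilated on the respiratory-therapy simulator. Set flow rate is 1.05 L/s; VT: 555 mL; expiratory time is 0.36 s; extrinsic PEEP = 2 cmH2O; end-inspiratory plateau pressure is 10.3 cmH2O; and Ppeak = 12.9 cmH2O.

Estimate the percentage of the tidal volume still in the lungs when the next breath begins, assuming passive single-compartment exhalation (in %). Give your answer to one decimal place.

R = (PIP − Pplat)/V̇ = (12.9 − 10.3) / 1.05 = 2.6/1.05 = 2.476 cmH2O·s/L.
C = Vt/(Pplat − PEEP) = 555.0 / (10.3 − 2) = 555.0/8.3 = 66.867 mL/cmH2O.
τ = R × C = 2.476 × 0.06687 L/cmH2O = 0.1656 s.
Fraction remaining at end-expiration = e^(−Te/τ) = e^(−0.36/0.1656) = 0.1137 → 11.37%.

11.4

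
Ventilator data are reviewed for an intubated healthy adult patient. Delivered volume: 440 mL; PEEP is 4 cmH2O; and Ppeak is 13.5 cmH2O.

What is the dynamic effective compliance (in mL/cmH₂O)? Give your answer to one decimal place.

46.3

Dynamic compliance = Vt / (PIP − PEEP) = 440 / (13.5 − 4) = 440 / 9.5 = 46.316 mL/cmH2O.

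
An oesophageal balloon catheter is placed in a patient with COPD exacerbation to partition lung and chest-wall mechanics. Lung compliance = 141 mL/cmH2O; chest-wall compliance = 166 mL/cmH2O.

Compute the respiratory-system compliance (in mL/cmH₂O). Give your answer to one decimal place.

76.2

Lung and chest wall are elastances in series: 1/Crs = 1/CL + 1/Ccw.
1/Crs = 1/141 + 1/166 = 0.01312.
Crs = 76.22 mL/cmH2O.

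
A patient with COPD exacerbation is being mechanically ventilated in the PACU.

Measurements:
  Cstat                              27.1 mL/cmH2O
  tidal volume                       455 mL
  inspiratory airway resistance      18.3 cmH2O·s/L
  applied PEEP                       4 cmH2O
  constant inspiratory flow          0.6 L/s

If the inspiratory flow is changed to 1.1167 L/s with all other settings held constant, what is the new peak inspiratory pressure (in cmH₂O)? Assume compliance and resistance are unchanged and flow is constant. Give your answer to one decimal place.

41.2

PIP = Vt/C + R·V̇ + PEEP (constant-flow equation of motion).
Only the resistive term changes: ΔPIP = R × ΔV̇ = 18.3 × (1.1167 − 0.6) = 18.3 × 0.5167 = 9.456 cmH2O.
Original PIP = 455/27.1 + 18.3×0.6 + 4 = 31.77 cmH2O; new PIP = 31.77 + (9.456) = 41.226 cmH2O.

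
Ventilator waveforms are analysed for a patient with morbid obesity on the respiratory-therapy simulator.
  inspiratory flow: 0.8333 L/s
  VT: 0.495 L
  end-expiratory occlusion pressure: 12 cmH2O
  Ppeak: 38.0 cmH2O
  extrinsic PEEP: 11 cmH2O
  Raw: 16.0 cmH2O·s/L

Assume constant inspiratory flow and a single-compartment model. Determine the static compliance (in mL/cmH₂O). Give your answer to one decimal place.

39.1

Total PEEP = 12 cmH2O (set 11 + intrinsic 1); this is the baseline alveolar pressure.
Equation of motion (constant flow): PIP = Vt/C + R·V̇ + PEEP.
Vt/C = PIP − R·V̇ − PEEP = 38.0 − 16.0×0.8333 − 12 = 38.0 − 13.333 − 12 = 12.667 cmH2O.
C = Vt / 12.667 = 495 / 12.667 = 39.078 mL/cmH2O.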